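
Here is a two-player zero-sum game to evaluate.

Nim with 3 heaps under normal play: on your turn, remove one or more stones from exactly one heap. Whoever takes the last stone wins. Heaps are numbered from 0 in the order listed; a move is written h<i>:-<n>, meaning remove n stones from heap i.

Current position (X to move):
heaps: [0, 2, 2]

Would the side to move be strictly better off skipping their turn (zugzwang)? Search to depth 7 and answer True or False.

zugzwang((0,2,2), X) = True

ply 1, X at (0,2,2) | h1:-1=-1→(0,1,2)*; h1:-2=-1→(0,0,2); h2:-1=-1→(0,2,1); h2:-2=-1→(0,2,0)
ply 2, O at (0,1,2) | h1:-1=-1→(0,0,2); h2:-1=+1→(0,1,1)*; h2:-2=-1→(0,1,0)
ply 3, X at (0,1,1) | h1:-1=-1→(0,0,1)*; h2:-1=-1→(0,1,0)
ply 4, O at (0,0,1) | h2:-1=+1→(0,0,0)*
ply 5: (0,0,0) is terminal -1 (X); from (0,2,2) depth 7
pass branch (O moves first from the same position):
  | ply 1, O at (0,2,2) | h1:-1=-1→(0,1,2)*; h1:-2=-1→(0,0,2); h2:-1=-1→(0,2,1); h2:-2=-1→(0,2,0)
  | ply 2, X at (0,1,2) | h1:-1=-1→(0,0,2); h2:-1=+1→(0,1,1)*; h2:-2=-1→(0,1,0)
  | ply 3, O at (0,1,1) | h1:-1=-1→(0,0,1)*; h2:-1=-1→(0,1,0)
  | ply 4, X at (0,0,1) | h2:-1=+1→(0,0,0)*
  | ply 5: (0,0,0) is terminal -1 (O); from (0,2,2) depth 7
X moving scores -1; X passing scores +1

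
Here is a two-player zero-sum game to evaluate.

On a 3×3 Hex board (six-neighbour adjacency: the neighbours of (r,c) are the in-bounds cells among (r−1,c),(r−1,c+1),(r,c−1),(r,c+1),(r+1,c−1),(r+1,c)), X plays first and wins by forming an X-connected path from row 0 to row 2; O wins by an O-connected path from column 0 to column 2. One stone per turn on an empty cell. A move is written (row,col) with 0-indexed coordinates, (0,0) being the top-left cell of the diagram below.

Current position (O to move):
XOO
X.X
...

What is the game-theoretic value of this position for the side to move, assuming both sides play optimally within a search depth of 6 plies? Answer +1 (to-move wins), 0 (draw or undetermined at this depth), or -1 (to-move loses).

value(XOO/X.X/..., O) = -1

p1 O@[XOO/X.X/...]: (1,1)[XOO/XOX/...]-1* (2,0)[XOO/X.X/O..]-1 (2,1)[XOO/X.X/.O.]-1 (2,2)[XOO/X.X/..O]-1
p2 X@[XOO/XOX/...]: (2,0)[XOO/XOX/X..]+1* (2,1)[XOO/XOX/.X.]-1 (2,2)[XOO/XOX/..X]-1
p3 O@[XOO/XOX/X..] terminal -1; root [XOO/X.X/...] d6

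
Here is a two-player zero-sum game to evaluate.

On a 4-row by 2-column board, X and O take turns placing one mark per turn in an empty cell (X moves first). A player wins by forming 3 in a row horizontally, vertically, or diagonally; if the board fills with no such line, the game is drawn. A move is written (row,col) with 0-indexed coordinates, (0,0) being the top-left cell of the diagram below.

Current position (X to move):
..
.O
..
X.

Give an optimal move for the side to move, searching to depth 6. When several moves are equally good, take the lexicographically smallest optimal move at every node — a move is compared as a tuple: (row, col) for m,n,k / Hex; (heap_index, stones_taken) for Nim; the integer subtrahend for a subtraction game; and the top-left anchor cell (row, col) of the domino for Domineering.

X's best at [../.O/../X.]: (0,1)

[../.O/../X.] X move#1: (0,0):-1/X./.O/../X., (0,1):+0/.X/.O/../X.*, (1,0):+0/../XO/../X., (2,0):+0/../.O/X./X., (2,1):+0/../.O/.X/X., (3,1):+0/../.O/../XX
[.X/.O/../X.] O move#2: (0,0):+0/OX/.O/../X.*, (1,0):+0/.X/OO/../X., (2,0):+0/.X/.O/O./X., (2,1):+0/.X/.O/.O/X., (3,1):+0/.X/.O/../XO
[OX/.O/../X.] X move#3: (1,0):+0/OX/XO/../X.*, (2,0):+0/OX/.O/X./X., (2,1):+0/OX/.O/.X/X., (3,1):+0/OX/.O/../XX
[OX/XO/../X.] O move#4: (2,0):+0/OX/XO/O./X.*, (2,1):-1/OX/XO/.O/X., (3,1):-1/OX/XO/../XO
[OX/XO/O./X.] X move#5: (2,1):+0/OX/XO/OX/X.*, (3,1):+0/OX/XO/O./XX
[OX/XO/OX/X.] O move#6: (3,1):+0/OX/XO/OX/XO*
[OX/XO/OX/XO] end (terminal +0, X#7); searched ../.O/../X. to 6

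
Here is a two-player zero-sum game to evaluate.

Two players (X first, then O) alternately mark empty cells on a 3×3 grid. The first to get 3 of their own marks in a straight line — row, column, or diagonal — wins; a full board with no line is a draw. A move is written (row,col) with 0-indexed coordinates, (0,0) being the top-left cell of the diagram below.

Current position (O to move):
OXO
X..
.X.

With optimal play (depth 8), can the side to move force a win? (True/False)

O winning at [OXO/X../.X.]: True

[OXO/X../.X.] O move#1: (1,1):+1/OXO/XO./.X.*, (1,2):-1/OXO/X.O/.X., (2,0):-1/OXO/X../OX., (2,2):-1/OXO/X../.XO
[OXO/XO./.X.] X move#2: (1,2):-1/OXO/XOX/.X.*, (2,0):-1/OXO/XO./XX., (2,2):-1/OXO/XO./.XX
[OXO/XOX/.X.] O move#3: (2,0):+1/OXO/XOX/OX.*, (2,2):+1/OXO/XOX/.XO
[OXO/XOX/OX.] end (terminal -1, X#4); searched OXO/X../.X. to 8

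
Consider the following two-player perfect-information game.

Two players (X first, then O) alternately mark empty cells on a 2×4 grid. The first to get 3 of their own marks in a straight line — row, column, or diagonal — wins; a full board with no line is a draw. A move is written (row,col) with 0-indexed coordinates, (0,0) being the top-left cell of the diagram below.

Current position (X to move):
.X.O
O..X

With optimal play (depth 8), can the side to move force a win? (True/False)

X winning at [.X.O/O..X]: False

[.X.O/O..X] X move#1: (0,0):+0/XX.O/O..X*, (0,2):+0/.XXO/O..X, (1,1):+0/.X.O/OX.X, (1,2):+0/.X.O/O.XX
[XX.O/O..X] O move#2: (0,2):+0/XXOO/O..X*, (1,1):-1/XX.O/OO.X, (1,2):-1/XX.O/O.OX
[XXOO/O..X] X move#3: (1,1):+0/XXOO/OX.X*, (1,2):+0/XXOO/O.XX
[XXOO/OX.X] O move#4: (1,2):+0/XXOO/OXOX*
[XXOO/OXOX] end (terminal +0, X#5); searched .X.O/O..X to 8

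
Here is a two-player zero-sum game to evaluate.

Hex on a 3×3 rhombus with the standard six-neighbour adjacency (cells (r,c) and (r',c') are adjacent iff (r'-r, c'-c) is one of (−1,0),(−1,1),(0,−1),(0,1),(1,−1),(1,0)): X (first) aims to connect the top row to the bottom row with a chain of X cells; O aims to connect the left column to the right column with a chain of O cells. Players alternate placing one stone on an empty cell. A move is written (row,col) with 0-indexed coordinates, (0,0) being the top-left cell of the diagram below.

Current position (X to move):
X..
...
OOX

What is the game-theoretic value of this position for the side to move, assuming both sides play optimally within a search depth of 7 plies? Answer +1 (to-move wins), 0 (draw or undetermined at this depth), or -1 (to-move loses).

value(X../.../OOX, X) = +1

[X../.../OOX] X move#1: (0,1):-1/XX./.../OOX, (0,2):-1/X.X/.../OOX, (1,0):-1/X../X../OOX, (1,1):-1/X../.X./OOX, (1,2):+1/X../..X/OOX*
[X../..X/OOX] O move#2: (0,1):-1/XO./..X/OOX*, (0,2):-1/X.O/..X/OOX, (1,0):-1/X../O.X/OOX, (1,1):-1/X../.OX/OOX
[XO./..X/OOX] X move#3: (0,2):+1/XOX/..X/OOX*, (1,0):+1/XO./X.X/OOX, (1,1):+1/XO./.XX/OOX
[XOX/..X/OOX] end (terminal -1, O#4); searched X../.../OOX to 7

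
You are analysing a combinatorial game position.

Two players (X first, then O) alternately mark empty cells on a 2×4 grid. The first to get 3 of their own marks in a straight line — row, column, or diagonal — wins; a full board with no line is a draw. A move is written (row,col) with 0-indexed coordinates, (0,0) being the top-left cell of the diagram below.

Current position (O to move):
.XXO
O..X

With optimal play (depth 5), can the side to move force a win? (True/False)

O winning at [.XXO/O..X]: False

ply 1, O at .XXO/O..X | (0,0)=+0→OXXO/O..X*; (1,1)=-1→.XXO/OO.X; (1,2)=-1→.XXO/O.OX
ply 2, X at OXXO/O..X | (1,1)=+0→OXXO/OX.X*; (1,2)=+0→OXXO/O.XX
ply 3, O at OXXO/OX.X | (1,2)=+0→OXXO/OXOX*
ply 4: OXXO/OXOX is terminal +0 (X); from .XXO/O..X depth 5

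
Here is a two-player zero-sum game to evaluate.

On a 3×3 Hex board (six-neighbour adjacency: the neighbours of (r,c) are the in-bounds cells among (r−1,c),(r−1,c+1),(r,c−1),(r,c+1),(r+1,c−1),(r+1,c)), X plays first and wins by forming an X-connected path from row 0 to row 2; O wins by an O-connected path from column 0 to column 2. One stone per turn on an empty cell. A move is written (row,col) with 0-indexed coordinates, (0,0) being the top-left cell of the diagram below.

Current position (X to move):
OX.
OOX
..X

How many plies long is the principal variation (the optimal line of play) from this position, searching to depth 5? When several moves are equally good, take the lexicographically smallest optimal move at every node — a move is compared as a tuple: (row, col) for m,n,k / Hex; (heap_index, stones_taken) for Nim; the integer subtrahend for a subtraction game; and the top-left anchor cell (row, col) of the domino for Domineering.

[OX./OOX/..X] X move#1: (0,2):+1/OXX/OOX/..X*, (2,0):-1/OX./OOX/X.X, (2,1):-1/OX./OOX/.XX
[OXX/OOX/..X] end (terminal -1, O#2); searched OX./OOX/..X to 5

PV length from [OX./OOX/..X]: 1 ply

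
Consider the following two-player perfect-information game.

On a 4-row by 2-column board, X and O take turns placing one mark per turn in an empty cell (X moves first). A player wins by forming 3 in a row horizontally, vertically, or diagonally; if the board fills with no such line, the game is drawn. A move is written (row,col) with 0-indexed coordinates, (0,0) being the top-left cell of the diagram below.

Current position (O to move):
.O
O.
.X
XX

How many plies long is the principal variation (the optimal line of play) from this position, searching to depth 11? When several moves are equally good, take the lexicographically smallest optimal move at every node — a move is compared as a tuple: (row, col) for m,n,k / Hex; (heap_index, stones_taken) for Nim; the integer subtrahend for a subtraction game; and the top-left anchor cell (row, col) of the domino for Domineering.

p1 O@[.O/O./.X/XX]: (0,0)[OO/O./.X/XX]-1 (1,1)[.O/OO/.X/XX]+0* (2,0)[.O/O./OX/XX]-1
p2 X@[.O/OO/.X/XX]: (0,0)[XO/OO/.X/XX]+0* (2,0)[.O/OO/XX/XX]+0
p3 O@[XO/OO/.X/XX]: (2,0)[XO/OO/OX/XX]+0*
p4 X@[XO/OO/OX/XX] terminal +0; root [.O/O./.X/XX] d11

PV length from [.O/O./.X/XX]: 3 plies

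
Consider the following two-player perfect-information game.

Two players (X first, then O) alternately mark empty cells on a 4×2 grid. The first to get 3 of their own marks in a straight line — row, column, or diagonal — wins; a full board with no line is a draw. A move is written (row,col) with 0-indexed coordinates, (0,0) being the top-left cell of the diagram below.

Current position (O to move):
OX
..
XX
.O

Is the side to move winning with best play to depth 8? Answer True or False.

O winning at [OX/../XX/.O]: False

p1 O@[OX/../XX/.O]: (1,0)[OX/O./XX/.O]-1 (1,1)[OX/.O/XX/.O]+0* (3,0)[OX/../XX/OO]-1
p2 X@[OX/.O/XX/.O]: (1,0)[OX/XO/XX/.O]+0* (3,0)[OX/.O/XX/XO]+0
p3 O@[OX/XO/XX/.O]: (3,0)[OX/XO/XX/OO]+0*
p4 X@[OX/XO/XX/OO] terminal +0; root [OX/../XX/.O] d8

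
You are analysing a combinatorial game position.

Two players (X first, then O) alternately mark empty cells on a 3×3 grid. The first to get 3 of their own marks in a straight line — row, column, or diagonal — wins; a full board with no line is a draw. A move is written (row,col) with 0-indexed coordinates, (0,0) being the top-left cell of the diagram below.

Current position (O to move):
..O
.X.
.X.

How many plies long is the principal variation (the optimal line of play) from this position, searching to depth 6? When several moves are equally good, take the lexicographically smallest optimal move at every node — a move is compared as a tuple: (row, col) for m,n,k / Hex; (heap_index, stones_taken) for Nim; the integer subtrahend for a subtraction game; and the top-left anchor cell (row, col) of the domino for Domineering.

p1 O@[..O/.X./.X.]: (0,0)[O.O/.X./.X.]-1 (0,1)[.OO/.X./.X.]+0* (1,0)[..O/OX./.X.]-1 (1,2)[..O/.XO/.X.]-1 (2,0)[..O/.X./OX.]-1 (2,2)[..O/.X./.XO]-1
p2 X@[.OO/.X./.X.]: (0,0)[XOO/.X./.X.]+0* (1,0)[.OO/XX./.X.]-1 (1,2)[.OO/.XX/.X.]-1 (2,0)[.OO/.X./XX.]-1 (2,2)[.OO/.X./.XX]-1
p3 O@[XOO/.X./.X.]: (1,0)[XOO/OX./.X.]-1 (1,2)[XOO/.XO/.X.]-1 (2,0)[XOO/.X./OX.]-1 (2,2)[XOO/.X./.XO]+0*
p4 X@[XOO/.X./.XO]: (1,0)[XOO/XX./.XO]-1 (1,2)[XOO/.XX/.XO]+0* (2,0)[XOO/.X./XXO]-1
p5 O@[XOO/.XX/.XO]: (1,0)[XOO/OXX/.XO]+0* (2,0)[XOO/.XX/OXO]-1
p6 X@[XOO/OXX/.XO]: (2,0)[XOO/OXX/XXO]+0*
p7 O@[XOO/OXX/XXO] terminal +0; root [..O/.X./.X.] d6

PV length from [..O/.X./.X.]: 6 plies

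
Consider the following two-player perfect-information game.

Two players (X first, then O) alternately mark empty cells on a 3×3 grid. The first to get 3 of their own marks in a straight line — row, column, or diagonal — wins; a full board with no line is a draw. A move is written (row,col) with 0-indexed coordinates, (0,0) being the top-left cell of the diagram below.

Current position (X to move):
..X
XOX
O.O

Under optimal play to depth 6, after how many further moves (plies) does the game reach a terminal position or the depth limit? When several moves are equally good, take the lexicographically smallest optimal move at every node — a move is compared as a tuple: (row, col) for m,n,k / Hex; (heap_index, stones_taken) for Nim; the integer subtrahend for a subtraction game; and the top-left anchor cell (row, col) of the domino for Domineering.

PV length from [..X/XOX/O.O]: 2 plies

ply 1, X at ..X/XOX/O.O | (0,0)=-1→X.X/XOX/O.O*; (0,1)=-1→.XX/XOX/O.O; (2,1)=-1→..X/XOX/OXO
ply 2, O at X.X/XOX/O.O | (0,1)=+0→XOX/XOX/O.O; (2,1)=+1→X.X/XOX/OOO*
ply 3: X.X/XOX/OOO is terminal -1 (X); from ..X/XOX/O.O depth 6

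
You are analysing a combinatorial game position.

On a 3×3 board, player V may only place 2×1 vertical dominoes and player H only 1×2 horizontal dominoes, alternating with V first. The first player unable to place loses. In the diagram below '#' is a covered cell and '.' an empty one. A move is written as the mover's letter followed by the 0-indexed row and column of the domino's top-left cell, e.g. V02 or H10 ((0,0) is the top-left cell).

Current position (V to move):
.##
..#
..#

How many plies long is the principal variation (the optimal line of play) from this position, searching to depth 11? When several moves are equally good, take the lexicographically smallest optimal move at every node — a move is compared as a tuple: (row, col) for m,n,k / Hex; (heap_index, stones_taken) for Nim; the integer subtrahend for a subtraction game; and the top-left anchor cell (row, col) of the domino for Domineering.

[.##/..#/..#] V move#1: V00:-1/###/#.#/..#, V10:+1/.##/#.#/#.#*, V11:+1/.##/.##/.##
[.##/#.#/#.#] end (terminal -1, H#2); searched .##/..#/..# to 11

PV length from [.##/..#/..#]: 1 ply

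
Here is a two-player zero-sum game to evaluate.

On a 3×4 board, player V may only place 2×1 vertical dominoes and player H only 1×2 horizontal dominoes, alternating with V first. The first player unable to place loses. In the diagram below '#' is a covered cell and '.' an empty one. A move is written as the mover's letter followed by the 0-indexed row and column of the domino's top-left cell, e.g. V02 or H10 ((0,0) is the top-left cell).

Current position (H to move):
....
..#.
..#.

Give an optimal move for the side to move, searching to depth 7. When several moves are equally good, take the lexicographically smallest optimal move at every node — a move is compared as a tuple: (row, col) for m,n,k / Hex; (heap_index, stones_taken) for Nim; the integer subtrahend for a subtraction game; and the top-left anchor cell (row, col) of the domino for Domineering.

H's best at [..../..#./..#.]: H10

[..../..#./..#.] H move#1: H00:-1/##../..#./..#., H01:-1/.##./..#./..#., H02:-1/..##/..#./..#., H10:+1/..../###./..#.*, H20:-1/..../..#./###.
[..../###./..#.] V move#2: V03:-1/...#/####/..#.*, V13:-1/..../####/..##
[...#/####/..#.] H move#3: H00:+1/##.#/####/..#.*, H01:+1/.###/####/..#., H20:+1/...#/####/###.
[##.#/####/..#.] end (terminal -1, V#4); searched ..../..#./..#. to 7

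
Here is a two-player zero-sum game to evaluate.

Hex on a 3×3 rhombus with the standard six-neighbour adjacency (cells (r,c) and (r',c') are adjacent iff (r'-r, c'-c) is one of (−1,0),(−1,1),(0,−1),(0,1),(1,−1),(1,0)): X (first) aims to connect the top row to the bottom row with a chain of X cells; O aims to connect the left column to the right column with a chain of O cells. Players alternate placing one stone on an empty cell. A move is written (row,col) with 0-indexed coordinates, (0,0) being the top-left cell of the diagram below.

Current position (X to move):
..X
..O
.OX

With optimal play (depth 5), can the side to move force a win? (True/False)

X winning at [..X/..O/.OX]: True

[..X/..O/.OX] X move#1: (0,0):-1/X.X/..O/.OX, (0,1):-1/.XX/..O/.OX, (1,0):-1/..X/X.O/.OX, (1,1):-1/..X/.XO/.OX, (2,0):+1/..X/..O/XOX*
[..X/..O/XOX] O move#2: (0,0):-1/O.X/..O/XOX*, (0,1):-1/.OX/..O/XOX, (1,0):-1/..X/O.O/XOX, (1,1):-1/..X/.OO/XOX
[O.X/..O/XOX] X move#3: (0,1):+1/OXX/..O/XOX*, (1,0):+1/O.X/X.O/XOX, (1,1):+1/O.X/.XO/XOX
[OXX/..O/XOX] O move#4: (1,0):-1/OXX/O.O/XOX*, (1,1):-1/OXX/.OO/XOX
[OXX/O.O/XOX] X move#5: (1,1):+1/OXX/OXO/XOX*
[OXX/OXO/XOX] end (terminal -1, O#6); searched ..X/..O/.OX to 5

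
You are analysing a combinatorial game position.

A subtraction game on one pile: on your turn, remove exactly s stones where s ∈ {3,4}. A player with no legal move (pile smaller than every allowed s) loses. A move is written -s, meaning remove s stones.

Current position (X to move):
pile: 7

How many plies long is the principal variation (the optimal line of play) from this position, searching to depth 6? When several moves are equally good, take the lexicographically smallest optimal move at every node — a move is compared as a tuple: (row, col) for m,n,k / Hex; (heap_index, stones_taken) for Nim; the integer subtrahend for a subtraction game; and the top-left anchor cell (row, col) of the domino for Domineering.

PV length from [7]: 2 plies

[7] X move#1: -3:-1/4*, -4:-1/3
[4] O move#2: -3:+1/1*, -4:+1/0
[1] end (terminal -1, X#3); searched 7 to 6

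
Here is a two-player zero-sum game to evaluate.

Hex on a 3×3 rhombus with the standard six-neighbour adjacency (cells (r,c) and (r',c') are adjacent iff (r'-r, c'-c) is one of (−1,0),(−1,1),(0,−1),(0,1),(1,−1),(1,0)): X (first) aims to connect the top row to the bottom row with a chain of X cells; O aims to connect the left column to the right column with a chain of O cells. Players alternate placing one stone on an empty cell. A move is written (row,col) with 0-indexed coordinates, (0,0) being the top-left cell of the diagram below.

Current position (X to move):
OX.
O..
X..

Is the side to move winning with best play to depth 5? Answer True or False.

X winning at [OX./O../X..]: True

ply 1, X at OX./O../X.. | (0,2)=+1→OXX/O../X..*; (1,1)=+1→OX./OX./X..; (1,2)=+1→OX./O.X/X..; (2,1)=-1→OX./O../XX.; (2,2)=-1→OX./O../X.X
ply 2, O at OXX/O../X.. | (1,1)=-1→OXX/OO./X..*; (1,2)=-1→OXX/O.O/X..; (2,1)=-1→OXX/O../XO.; (2,2)=-1→OXX/O../X.O
ply 3, X at OXX/OO./X.. | (1,2)=+1→OXX/OOX/X..*; (2,1)=-1→OXX/OO./XX.; (2,2)=-1→OXX/OO./X.X
ply 4, O at OXX/OOX/X.. | (2,1)=-1→OXX/OOX/XO.*; (2,2)=-1→OXX/OOX/X.O
ply 5, X at OXX/OOX/XO. | (2,2)=+1→OXX/OOX/XOX*
ply 6: OXX/OOX/XOX is terminal -1 (O); from OX./O../X.. depth 5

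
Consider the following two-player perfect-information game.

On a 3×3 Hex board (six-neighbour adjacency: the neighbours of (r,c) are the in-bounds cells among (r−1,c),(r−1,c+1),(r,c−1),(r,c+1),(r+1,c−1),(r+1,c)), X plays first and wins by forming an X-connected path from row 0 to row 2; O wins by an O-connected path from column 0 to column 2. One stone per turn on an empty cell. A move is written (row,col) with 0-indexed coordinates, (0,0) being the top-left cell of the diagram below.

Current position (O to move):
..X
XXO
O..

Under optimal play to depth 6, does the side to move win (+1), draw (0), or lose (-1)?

value(..X/XXO/O.., O) = +1

p1 O@[..X/XXO/O..]: (0,0)[O.X/XXO/O..]-1 (0,1)[.OX/XXO/O..]-1 (2,1)[..X/XXO/OO.]+1* (2,2)[..X/XXO/O.O]-1
p2 X@[..X/XXO/OO.] terminal -1; root [..X/XXO/O..] d6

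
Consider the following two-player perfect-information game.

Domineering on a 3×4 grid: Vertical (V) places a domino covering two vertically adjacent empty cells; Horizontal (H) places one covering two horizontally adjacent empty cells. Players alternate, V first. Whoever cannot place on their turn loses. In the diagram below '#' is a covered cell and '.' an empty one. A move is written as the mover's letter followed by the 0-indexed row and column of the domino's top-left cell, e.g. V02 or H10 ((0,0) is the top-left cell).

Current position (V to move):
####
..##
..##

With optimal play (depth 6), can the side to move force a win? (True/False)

V winning at [####/..##/..##]: True

[####/..##/..##] V move#1: V10:+1/####/#.##/#.##*, V11:+1/####/.###/.###
[####/#.##/#.##] end (terminal -1, H#2); searched ####/..##/..## to 6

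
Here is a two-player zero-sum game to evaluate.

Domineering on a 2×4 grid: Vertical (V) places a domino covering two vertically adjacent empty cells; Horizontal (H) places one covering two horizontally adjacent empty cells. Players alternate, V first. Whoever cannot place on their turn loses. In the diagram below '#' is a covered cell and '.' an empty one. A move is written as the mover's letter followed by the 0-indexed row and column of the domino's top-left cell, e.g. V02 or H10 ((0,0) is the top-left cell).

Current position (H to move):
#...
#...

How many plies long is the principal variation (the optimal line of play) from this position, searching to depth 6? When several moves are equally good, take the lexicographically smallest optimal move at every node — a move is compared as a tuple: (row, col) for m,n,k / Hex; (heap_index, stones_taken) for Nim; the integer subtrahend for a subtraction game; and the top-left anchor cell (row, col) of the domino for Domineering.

PV length from [#.../#...]: 3 plies

[#.../#...] H move#1: H01:+1/###./#...*, H02:+1/#.##/#..., H11:+1/#.../###., H12:+1/#.../#.##
[###./#...] V move#2: V03:-1/####/#..#*
[####/#..#] H move#3: H11:+1/####/####*
[####/####] end (terminal -1, V#4); searched #.../#... to 6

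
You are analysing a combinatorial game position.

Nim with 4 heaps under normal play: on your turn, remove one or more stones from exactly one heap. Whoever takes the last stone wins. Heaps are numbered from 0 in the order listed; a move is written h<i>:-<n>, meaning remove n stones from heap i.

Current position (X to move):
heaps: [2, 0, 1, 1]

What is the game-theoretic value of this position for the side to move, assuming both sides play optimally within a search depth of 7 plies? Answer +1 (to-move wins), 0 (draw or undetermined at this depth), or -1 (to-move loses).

value((2,0,1,1), X) = +1

ply 1, X at (2,0,1,1) | h0:-1=-1→(1,0,1,1); h0:-2=+1→(0,0,1,1)*; h2:-1=-1→(2,0,0,1); h3:-1=-1→(2,0,1,0)
ply 2, O at (0,0,1,1) | h2:-1=-1→(0,0,0,1)*; h3:-1=-1→(0,0,1,0)
ply 3, X at (0,0,0,1) | h3:-1=+1→(0,0,0,0)*
ply 4: (0,0,0,0) is terminal -1 (O); from (2,0,1,1) depth 7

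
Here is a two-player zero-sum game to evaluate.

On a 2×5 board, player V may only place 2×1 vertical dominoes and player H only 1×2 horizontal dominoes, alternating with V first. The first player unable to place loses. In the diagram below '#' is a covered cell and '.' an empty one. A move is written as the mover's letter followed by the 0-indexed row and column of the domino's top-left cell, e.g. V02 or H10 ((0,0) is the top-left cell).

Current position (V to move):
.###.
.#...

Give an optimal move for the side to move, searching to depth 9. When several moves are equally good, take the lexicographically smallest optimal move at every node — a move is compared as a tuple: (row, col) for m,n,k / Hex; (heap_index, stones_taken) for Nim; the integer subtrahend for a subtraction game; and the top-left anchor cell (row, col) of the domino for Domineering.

V's best at [.###./.#...]: V04

[.###./.#...] V move#1: V00:-1/####./##..., V04:+1/.####/.#..#*
[.####/.#..#] H move#2: H12:-1/.####/.####*
[.####/.####] V move#3: V00:+1/#####/#####*
[#####/#####] end (terminal -1, H#4); searched .###./.#... to 9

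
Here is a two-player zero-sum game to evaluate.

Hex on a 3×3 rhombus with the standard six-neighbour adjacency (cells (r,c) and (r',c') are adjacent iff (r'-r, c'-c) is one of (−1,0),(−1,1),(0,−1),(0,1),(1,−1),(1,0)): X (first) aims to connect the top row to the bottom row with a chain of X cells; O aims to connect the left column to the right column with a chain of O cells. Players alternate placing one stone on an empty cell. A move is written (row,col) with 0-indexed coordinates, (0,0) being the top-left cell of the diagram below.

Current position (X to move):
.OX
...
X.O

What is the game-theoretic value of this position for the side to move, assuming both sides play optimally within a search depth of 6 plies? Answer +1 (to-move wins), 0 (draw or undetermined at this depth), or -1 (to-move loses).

value(.OX/.../X.O, X) = +1

p1 X@[.OX/.../X.O]: (0,0)[XOX/.../X.O]+1* (1,0)[.OX/X../X.O]+1 (1,1)[.OX/.X./X.O]+1 (1,2)[.OX/..X/X.O]+1 (2,1)[.OX/.../XXO]+1
p2 O@[XOX/.../X.O]: (1,0)[XOX/O../X.O]-1* (1,1)[XOX/.O./X.O]-1 (1,2)[XOX/..O/X.O]-1 (2,1)[XOX/.../XOO]-1
p3 X@[XOX/O../X.O]: (1,1)[XOX/OX./X.O]+1* (1,2)[XOX/O.X/X.O]+1 (2,1)[XOX/O../XXO]+1
p4 O@[XOX/OX./X.O] terminal -1; root [.OX/.../X.O] d6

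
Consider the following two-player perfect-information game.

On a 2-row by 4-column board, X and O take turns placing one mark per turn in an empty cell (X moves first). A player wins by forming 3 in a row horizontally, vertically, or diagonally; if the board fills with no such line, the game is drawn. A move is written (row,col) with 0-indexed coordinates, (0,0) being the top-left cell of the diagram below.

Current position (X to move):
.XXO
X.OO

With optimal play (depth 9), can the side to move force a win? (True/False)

X winning at [.XXO/X.OO]: True

[.XXO/X.OO] X move#1: (0,0):+1/XXXO/X.OO*, (1,1):+0/.XXO/XXOO
[XXXO/X.OO] end (terminal -1, O#2); searched .XXO/X.OO to 9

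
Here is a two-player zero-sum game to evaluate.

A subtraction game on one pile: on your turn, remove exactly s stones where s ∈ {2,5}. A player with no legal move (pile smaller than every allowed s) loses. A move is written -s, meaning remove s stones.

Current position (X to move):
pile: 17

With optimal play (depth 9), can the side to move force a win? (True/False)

ply 1, X at 17 | -2=+1→15*; -5=-1→12
ply 2, O at 15 | -2=-1→13*; -5=-1→10
ply 3, X at 13 | -2=+1→11*; -5=+1→8
ply 4, O at 11 | -2=-1→9*; -5=-1→6
ply 5, X at 9 | -2=+1→7*; -5=+1→4
ply 6, O at 7 | -2=-1→5*; -5=-1→2
ply 7, X at 5 | -2=-1→3; -5=+1→0*
ply 8: 0 is terminal -1 (O); from 17 depth 9

X winning at [17]: True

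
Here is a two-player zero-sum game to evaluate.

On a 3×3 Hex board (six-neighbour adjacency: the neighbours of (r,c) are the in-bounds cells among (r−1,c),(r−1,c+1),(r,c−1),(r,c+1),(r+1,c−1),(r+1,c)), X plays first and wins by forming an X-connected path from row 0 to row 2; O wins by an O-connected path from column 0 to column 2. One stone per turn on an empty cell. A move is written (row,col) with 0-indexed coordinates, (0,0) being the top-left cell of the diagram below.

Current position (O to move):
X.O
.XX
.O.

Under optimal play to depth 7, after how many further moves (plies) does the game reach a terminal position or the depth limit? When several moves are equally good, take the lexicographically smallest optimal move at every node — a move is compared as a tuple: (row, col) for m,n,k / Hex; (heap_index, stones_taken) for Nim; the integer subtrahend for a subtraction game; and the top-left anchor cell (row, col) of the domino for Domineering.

PV length from [X.O/.XX/.O.]: 4 plies

p1 O@[X.O/.XX/.O.]: (0,1)[XOO/.XX/.O.]-1* (1,0)[X.O/OXX/.O.]-1 (2,0)[X.O/.XX/OO.]-1 (2,2)[X.O/.XX/.OO]-1
p2 X@[XOO/.XX/.O.]: (1,0)[XOO/XXX/.O.]+1* (2,0)[XOO/.XX/XO.]-1 (2,2)[XOO/.XX/.OX]-1
p3 O@[XOO/XXX/.O.]: (2,0)[XOO/XXX/OO.]-1* (2,2)[XOO/XXX/.OO]-1
p4 X@[XOO/XXX/OO.]: (2,2)[XOO/XXX/OOX]+1*
p5 O@[XOO/XXX/OOX] terminal -1; root [X.O/.XX/.O.] d7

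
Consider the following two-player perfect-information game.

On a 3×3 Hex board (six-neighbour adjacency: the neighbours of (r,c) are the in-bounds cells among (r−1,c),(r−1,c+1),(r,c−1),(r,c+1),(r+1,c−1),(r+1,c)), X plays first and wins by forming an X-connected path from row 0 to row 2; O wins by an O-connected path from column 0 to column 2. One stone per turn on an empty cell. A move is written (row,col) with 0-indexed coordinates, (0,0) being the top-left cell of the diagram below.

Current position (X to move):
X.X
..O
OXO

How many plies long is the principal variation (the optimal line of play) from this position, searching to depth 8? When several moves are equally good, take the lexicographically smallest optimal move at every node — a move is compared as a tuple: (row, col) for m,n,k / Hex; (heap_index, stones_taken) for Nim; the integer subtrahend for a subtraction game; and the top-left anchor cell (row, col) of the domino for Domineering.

[X.X/..O/OXO] X move#1: (0,1):-1/XXX/..O/OXO, (1,0):-1/X.X/X.O/OXO, (1,1):+1/X.X/.XO/OXO*
[X.X/.XO/OXO] end (terminal -1, O#2); searched X.X/..O/OXO to 8

PV length from [X.X/..O/OXO]: 1 ply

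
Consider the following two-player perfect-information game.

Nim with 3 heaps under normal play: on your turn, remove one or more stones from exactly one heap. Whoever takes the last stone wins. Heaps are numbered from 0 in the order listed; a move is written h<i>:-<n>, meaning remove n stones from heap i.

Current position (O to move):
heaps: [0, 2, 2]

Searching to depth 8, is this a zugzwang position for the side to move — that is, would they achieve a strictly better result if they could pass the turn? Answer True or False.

ply 1, O at (0,2,2) | h1:-1=-1→(0,1,2)*; h1:-2=-1→(0,0,2); h2:-1=-1→(0,2,1); h2:-2=-1→(0,2,0)
ply 2, X at (0,1,2) | h1:-1=-1→(0,0,2); h2:-1=+1→(0,1,1)*; h2:-2=-1→(0,1,0)
ply 3, O at (0,1,1) | h1:-1=-1→(0,0,1)*; h2:-1=-1→(0,1,0)
ply 4, X at (0,0,1) | h2:-1=+1→(0,0,0)*
ply 5: (0,0,0) is terminal -1 (O); from (0,2,2) depth 8
if O skipped the turn, X would face:
~ ply 1, X at (0,2,2) | h1:-1=-1→(0,1,2)*; h1:-2=-1→(0,0,2); h2:-1=-1→(0,2,1); h2:-2=-1→(0,2,0)
~ ply 2, O at (0,1,2) | h1:-1=-1→(0,0,2); h2:-1=+1→(0,1,1)*; h2:-2=-1→(0,1,0)
~ ply 3, X at (0,1,1) | h1:-1=-1→(0,0,1)*; h2:-1=-1→(0,1,0)
~ ply 4, O at (0,0,1) | h2:-1=+1→(0,0,0)*
~ ply 5: (0,0,0) is terminal -1 (X); from (0,2,2) depth 8
compare (O): move=-1 vs pass=+1

zugzwang((0,2,2), O) = True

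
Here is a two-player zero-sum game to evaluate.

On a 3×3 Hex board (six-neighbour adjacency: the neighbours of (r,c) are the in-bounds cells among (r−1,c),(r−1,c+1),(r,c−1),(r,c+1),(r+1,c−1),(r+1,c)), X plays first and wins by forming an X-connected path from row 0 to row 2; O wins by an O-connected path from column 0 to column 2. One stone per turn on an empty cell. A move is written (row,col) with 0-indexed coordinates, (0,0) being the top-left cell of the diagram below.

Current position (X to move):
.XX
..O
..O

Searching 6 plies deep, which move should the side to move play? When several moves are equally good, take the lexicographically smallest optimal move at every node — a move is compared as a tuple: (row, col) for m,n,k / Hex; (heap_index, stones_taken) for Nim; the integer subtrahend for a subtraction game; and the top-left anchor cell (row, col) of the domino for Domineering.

[.XX/..O/..O] X move#1: (0,0):-1/XXX/..O/..O, (1,0):-1/.XX/X.O/..O, (1,1):+1/.XX/.XO/..O*, (2,0):+1/.XX/..O/X.O, (2,1):-1/.XX/..O/.XO
[.XX/.XO/..O] O move#2: (0,0):-1/OXX/.XO/..O*, (1,0):-1/.XX/OXO/..O, (2,0):-1/.XX/.XO/O.O, (2,1):-1/.XX/.XO/.OO
[OXX/.XO/..O] X move#3: (1,0):+1/OXX/XXO/..O*, (2,0):+1/OXX/.XO/X.O, (2,1):+1/OXX/.XO/.XO
[OXX/XXO/..O] O move#4: (2,0):-1/OXX/XXO/O.O*, (2,1):-1/OXX/XXO/.OO
[OXX/XXO/O.O] X move#5: (2,1):+1/OXX/XXO/OXO*
[OXX/XXO/OXO] end (terminal -1, O#6); searched .XX/..O/..O to 6

X's best at [.XX/..O/..O]: (1,1)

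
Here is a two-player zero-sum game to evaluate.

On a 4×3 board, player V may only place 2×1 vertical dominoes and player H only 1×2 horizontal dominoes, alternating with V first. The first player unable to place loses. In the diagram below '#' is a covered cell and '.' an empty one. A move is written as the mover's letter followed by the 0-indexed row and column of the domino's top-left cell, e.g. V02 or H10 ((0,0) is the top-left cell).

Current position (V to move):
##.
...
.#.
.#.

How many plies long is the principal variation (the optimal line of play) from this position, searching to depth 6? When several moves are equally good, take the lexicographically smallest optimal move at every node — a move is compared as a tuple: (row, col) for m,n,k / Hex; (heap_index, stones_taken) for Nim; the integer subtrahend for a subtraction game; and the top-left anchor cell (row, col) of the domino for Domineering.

p1 V@[##./.../.#./.#.]: V02[###/..#/.#./.#.]+1* V10[##./#../##./.#.]+1 V12[##./..#/.##/.#.]+1 V20[##./.../##./##.]+1 V22[##./.../.##/.##]+1
p2 H@[###/..#/.#./.#.]: H10[###/###/.#./.#.]-1*
p3 V@[###/###/.#./.#.]: V20[###/###/##./##.]+1* V22[###/###/.##/.##]+1
p4 H@[###/###/##./##.] terminal -1; root [##./.../.#./.#.] d6

PV length from [##./.../.#./.#.]: 3 plies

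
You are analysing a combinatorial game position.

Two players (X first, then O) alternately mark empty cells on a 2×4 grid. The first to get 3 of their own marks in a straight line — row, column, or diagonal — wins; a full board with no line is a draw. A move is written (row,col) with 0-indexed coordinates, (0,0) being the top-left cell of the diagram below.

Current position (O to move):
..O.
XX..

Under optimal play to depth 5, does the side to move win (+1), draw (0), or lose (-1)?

[..O./XX..] O move#1: (0,0):-1/O.O./XX.., (0,1):-1/.OO./XX.., (0,3):-1/..OO/XX.., (1,2):+0/..O./XXO.*, (1,3):-1/..O./XX.O
[..O./XXO.] X move#2: (0,0):+0/X.O./XXO.*, (0,1):+0/.XO./XXO., (0,3):+0/..OX/XXO., (1,3):-1/..O./XXOX
[X.O./XXO.] O move#3: (0,1):+0/XOO./XXO.*, (0,3):+0/X.OO/XXO., (1,3):+0/X.O./XXOO
[XOO./XXO.] X move#4: (0,3):+0/XOOX/XXO.*, (1,3):-1/XOO./XXOX
[XOOX/XXO.] O move#5: (1,3):+0/XOOX/XXOO*
[XOOX/XXOO] end (terminal +0, X#6); searched ..O./XX.. to 5

value(..O./XX.., O) = 0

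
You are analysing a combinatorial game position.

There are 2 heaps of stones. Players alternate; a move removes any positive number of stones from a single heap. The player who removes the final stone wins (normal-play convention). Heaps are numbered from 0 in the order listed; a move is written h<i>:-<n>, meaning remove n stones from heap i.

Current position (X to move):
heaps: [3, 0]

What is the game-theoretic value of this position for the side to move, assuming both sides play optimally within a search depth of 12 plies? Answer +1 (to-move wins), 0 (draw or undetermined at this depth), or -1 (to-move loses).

[(3,0)] X move#1: h0:-1:-1/(2,0), h0:-2:-1/(1,0), h0:-3:+1/(0,0)*
[(0,0)] end (terminal -1, O#2); searched (3,0) to 12

value((3,0), X) = +1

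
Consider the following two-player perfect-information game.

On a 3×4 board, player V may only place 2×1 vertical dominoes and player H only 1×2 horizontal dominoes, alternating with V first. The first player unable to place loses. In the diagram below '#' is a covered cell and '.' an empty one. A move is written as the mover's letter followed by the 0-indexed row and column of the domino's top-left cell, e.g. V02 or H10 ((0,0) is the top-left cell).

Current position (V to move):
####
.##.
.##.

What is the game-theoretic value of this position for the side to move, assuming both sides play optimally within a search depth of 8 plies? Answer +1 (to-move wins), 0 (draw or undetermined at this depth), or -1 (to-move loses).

[####/.##./.##.] V move#1: V10:+1/####/###./###.*, V13:+1/####/.###/.###
[####/###./###.] end (terminal -1, H#2); searched ####/.##./.##. to 8

value(####/.##./.##., V) = +1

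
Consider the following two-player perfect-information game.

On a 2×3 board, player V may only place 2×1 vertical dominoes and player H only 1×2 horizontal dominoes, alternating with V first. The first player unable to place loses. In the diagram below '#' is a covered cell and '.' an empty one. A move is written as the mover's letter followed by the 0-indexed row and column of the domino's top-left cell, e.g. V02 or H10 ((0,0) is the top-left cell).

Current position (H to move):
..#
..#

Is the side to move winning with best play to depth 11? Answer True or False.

p1 H@[..#/..#]: H00[###/..#]+1* H10[..#/###]+1
p2 V@[###/..#] terminal -1; root [..#/..#] d11

H winning at [..#/..#]: True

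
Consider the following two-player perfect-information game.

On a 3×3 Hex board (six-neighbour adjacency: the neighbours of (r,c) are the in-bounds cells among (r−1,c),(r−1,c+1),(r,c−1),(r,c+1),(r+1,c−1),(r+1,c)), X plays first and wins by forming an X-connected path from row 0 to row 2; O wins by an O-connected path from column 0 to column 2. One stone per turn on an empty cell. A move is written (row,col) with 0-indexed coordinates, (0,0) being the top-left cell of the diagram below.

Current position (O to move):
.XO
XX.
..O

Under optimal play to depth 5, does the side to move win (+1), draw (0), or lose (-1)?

[.XO/XX./..O] O move#1: (0,0):-1/OXO/XX./..O*, (1,2):-1/.XO/XXO/..O, (2,0):-1/.XO/XX./O.O, (2,1):-1/.XO/XX./.OO
[OXO/XX./..O] X move#2: (1,2):+1/OXO/XXX/..O*, (2,0):+1/OXO/XX./X.O, (2,1):+1/OXO/XX./.XO
[OXO/XXX/..O] O move#3: (2,0):-1/OXO/XXX/O.O*, (2,1):-1/OXO/XXX/.OO
[OXO/XXX/O.O] X move#4: (2,1):+1/OXO/XXX/OXO*
[OXO/XXX/OXO] end (terminal -1, O#5); searched .XO/XX./..O to 5

value(.XO/XX./..O, O) = -1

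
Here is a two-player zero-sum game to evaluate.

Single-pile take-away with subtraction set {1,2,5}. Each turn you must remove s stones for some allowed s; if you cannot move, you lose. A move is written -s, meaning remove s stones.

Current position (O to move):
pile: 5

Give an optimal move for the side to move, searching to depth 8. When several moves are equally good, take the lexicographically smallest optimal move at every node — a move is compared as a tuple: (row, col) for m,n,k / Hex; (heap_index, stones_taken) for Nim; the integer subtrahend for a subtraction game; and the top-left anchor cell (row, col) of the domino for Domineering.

p1 O@[5]: -1[4]-1 -2[3]+1* -5[0]+1
p2 X@[3]: -1[2]-1* -2[1]-1
p3 O@[2]: -1[1]-1 -2[0]+1*
p4 X@[0] terminal -1; root [5] d8

O's best at [5]: -2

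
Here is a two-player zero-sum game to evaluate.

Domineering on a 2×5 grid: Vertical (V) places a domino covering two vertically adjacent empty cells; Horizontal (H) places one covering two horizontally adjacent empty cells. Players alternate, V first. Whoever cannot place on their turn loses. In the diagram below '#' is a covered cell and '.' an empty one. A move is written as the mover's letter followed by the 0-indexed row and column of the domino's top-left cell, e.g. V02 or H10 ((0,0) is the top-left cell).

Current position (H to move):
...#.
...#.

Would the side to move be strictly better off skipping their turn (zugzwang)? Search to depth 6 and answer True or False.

zugzwang(...#./...#., H) = False

p1 H@[...#./...#.]: H00[##.#./...#.]-1* H01[.###./...#.]-1 H10[...#./##.#.]-1 H11[...#./.###.]-1
p2 V@[##.#./...#.]: V02[####./..##.]+1* V04[##.##/...##]-1
p3 H@[####./..##.]: H10[####./####.]-1*
p4 V@[####./####.]: V04[#####/#####]+1*
p5 H@[#####/#####] terminal -1; root [...#./...#.] d6
if H skipped the turn, V would face:
~ p1 V@[...#./...#.]: V00[#..#./#..#.]-1 V01[.#.#./.#.#.]+1* V02[..##./..##.]-1 V04[...##/...##]-1
~ p2 H@[.#.#./.#.#.] terminal -1; root [...#./...#.] d6
compare (H): move=-1 vs pass=-1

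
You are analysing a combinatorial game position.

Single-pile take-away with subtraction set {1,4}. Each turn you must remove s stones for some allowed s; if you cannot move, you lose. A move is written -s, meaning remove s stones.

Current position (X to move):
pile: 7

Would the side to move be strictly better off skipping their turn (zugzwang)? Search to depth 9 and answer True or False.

ply 1, X at 7 | -1=-1→6*; -4=-1→3
ply 2, O at 6 | -1=+1→5*; -4=+1→2
ply 3, X at 5 | -1=-1→4*; -4=-1→1
ply 4, O at 4 | -1=-1→3; -4=+1→0*
ply 5: 0 is terminal -1 (X); from 7 depth 9
if X skipped the turn, O would face:
~ ply 1, O at 7 | -1=-1→6*; -4=-1→3
~ ply 2, X at 6 | -1=+1→5*; -4=+1→2
~ ply 3, O at 5 | -1=-1→4*; -4=-1→1
~ ply 4, X at 4 | -1=-1→3; -4=+1→0*
~ ply 5: 0 is terminal -1 (O); from 7 depth 9
compare (X): move=-1 vs pass=+1

zugzwang(7, X) = True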